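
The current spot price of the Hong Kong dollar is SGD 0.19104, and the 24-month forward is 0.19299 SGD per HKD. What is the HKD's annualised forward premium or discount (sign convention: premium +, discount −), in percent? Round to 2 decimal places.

+0.51%

T = 2 years.
(F − S)/S = (0.19299 − 0.19104)/0.19104 = 0.0102073.
Annualise by dividing by T: 0.0102073 / 2 = 0.005104 → 0.51%.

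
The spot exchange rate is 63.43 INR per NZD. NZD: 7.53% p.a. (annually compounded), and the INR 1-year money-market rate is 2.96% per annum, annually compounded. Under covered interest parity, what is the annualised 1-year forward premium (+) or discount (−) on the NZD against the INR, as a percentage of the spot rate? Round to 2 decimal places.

T = 1 year.
No-arbitrage forward: 63.43 × 1.029600 / 1.075300 = 60.73424 INR/NZD.
Annualised premium = (F − S)/S × (1/T) = (60.73424 − 63.43)/63.43 ÷ 1 = -4.25%.

-4.25%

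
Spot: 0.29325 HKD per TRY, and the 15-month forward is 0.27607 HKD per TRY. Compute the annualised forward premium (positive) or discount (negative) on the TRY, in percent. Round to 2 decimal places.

T = 15/12 years.
TRY trades forward at -5.85848% vs spot over the period.
Per annum: -0.0585848 / (15/12) = -0.046868 = -4.69%.

-4.69%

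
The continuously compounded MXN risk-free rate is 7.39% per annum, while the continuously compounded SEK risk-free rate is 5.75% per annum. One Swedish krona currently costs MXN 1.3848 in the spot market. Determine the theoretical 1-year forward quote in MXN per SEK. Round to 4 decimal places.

T = 1 year.
Growth of 1 MXN over T: e^(0.0739×1) = 1.0766991.
Growth of 1 SEK over T: e^(0.0575×1) = 1.0591853.
Forward (MXN per SEK) = 1.3848 × 1.0766991 / 1.0591853 = 1.407698.

1.4077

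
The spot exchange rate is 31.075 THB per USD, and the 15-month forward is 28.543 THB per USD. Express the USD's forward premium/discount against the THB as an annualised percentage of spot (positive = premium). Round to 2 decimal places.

T = 15/12 years.
Period premium: (28.543 − 31.075)/31.075 = -0.0814803.
Annualise by dividing by T: -0.0814803 / (15/12) = -0.065184 → -6.52%.

-6.52%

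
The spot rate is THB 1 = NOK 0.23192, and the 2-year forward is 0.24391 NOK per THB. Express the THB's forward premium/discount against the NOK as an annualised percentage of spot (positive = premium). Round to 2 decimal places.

+2.58%

T = 2 years.
THB trades forward at +5.16989% vs spot over the period.
×(1/T) gives 2.58% p.a.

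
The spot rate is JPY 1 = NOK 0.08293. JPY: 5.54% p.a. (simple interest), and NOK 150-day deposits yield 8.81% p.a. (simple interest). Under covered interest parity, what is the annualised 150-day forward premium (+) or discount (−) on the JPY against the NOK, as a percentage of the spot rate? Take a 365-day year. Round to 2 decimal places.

+3.20%

T = 150/365 years.
CIP forward (NOK per JPY) = 0.08293 × 1.0362055/1.0227671 = 0.08401964.
(F − S)/S ÷ T = (0.08401964 − 0.08293)/0.08293/(150/365) = 0.031972 → 3.20%.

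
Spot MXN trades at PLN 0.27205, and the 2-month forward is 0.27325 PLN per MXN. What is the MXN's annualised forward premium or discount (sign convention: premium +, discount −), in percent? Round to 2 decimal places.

+2.65%

T = 2/12 years.
MXN trades forward at +0.44110% vs spot over the period.
Annualise by dividing by T: 0.0044110 / (2/12) = 0.026466 → 2.65%.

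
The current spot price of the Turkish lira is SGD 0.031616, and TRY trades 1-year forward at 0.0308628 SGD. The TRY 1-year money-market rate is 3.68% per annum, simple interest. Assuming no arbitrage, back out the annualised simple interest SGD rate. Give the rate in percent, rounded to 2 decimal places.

1.21%

T = 1 year.
F/S = 0.0308628/0.031616 = 0.9761766 = (growth of SGD) / (growth of TRY).
The TRY side grows by 1 + 0.0368×1 = 1.036800.
So the SGD growth factor = 1.0120999.
(1.0120999 − 1)/T = 0.012100, i.e. 1.21%.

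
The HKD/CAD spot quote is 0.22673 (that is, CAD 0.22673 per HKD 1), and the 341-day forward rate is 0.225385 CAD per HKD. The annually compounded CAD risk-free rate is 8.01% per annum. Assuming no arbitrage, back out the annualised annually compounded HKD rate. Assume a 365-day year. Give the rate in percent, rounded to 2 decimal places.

T = 341/365 years.
CIP gives F = S · g_CAD/g_HKD, so g_CAD/g_HKD = 0.225385/0.22673 = 0.9940678.
The CAD side grows by (1 + 0.0801)^(341/365) = 1.0746415.
That pins the HKD growth at 1.0810545.
r = 1.0810545^(365/341) − 1 = 0.087001 → 8.70%.

8.70%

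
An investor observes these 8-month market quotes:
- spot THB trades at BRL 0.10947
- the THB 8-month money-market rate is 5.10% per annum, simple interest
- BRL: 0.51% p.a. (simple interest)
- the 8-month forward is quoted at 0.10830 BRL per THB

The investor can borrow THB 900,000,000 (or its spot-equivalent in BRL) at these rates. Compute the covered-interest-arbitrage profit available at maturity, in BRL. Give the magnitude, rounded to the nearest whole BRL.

T = 8/12 years.
Invest the THB and cover forward: 900,000,000 × 1.034000 × 0.10830 = BRL 100,783,980.00.
Convert at spot and invest in BRL: 900,000,000 × 0.10947 × 1.003400 = BRL 98,857,978.20.
The quoted forward overvalues THB, so borrow BRL, buy THB at spot, deposit the THB at 5.10%, and sell the proceeds forward at 0.10830.
Profit = 100,783,980.00 − 98,857,978.20 = BRL 1,926,002.

BRL 1,926,002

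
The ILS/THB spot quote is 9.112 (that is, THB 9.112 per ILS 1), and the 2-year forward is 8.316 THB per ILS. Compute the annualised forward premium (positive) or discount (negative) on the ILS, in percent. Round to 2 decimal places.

T = 2 years.
(F − S)/S = (8.316 − 9.112)/9.112 = -0.0873573.
Per annum: -0.0873573 / 2 = -0.043679 = -4.37%.

-4.37%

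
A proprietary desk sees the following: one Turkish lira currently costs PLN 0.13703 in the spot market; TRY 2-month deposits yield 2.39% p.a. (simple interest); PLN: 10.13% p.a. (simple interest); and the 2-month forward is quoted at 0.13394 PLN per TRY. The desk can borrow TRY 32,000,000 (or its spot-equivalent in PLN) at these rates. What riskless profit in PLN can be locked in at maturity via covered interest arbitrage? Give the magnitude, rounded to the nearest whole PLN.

PLN 155,840

T = 2/12 years.
Route A — deposit TRY, sell forward: 32,000,000 × 1.003983333 × 0.13394 = PLN 4,303,152.88.
Route B — convert at spot, deposit PLN: 32,000,000 × 0.13703 × 1.016883333 = PLN 4,458,992.74.
The quoted forward undervalues TRY, so borrow TRY, convert to PLN at spot, deposit the PLN at 10.13%, and buy TRY forward at 0.13394 to cover the loan.
The gap between the two covered legs is PLN 155,840.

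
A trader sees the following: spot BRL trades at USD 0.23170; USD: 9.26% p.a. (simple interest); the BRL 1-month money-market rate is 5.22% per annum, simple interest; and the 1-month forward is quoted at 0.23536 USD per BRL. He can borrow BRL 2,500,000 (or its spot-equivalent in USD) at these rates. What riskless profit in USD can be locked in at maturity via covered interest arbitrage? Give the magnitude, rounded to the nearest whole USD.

T = 1/12 years.
Invest the BRL and cover forward: 2,500,000 × 1.004350 × 0.23536 = USD 590,959.54.
Convert at spot and invest in USD: 2,500,000 × 0.23170 × 1.00771667 = USD 583,719.88.
The quoted forward overvalues BRL, so borrow USD, buy BRL at spot, deposit the BRL at 5.22%, and sell the proceeds forward at 0.23536.
The gap between the two covered legs is USD 7,240.

USD 7,240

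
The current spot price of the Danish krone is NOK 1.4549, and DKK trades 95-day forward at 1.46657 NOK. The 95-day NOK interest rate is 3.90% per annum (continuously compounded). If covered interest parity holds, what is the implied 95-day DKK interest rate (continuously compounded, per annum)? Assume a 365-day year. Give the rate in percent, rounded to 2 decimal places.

0.83%

T = 95/365 years.
F/S = 1.46657/1.4549 = 1.0080212 = (growth of NOK) / (growth of DKK).
The NOK side grows by e^(0.0390×95/365) = 1.0102024.
That pins the DKK growth at 1.0021638.
r = ln(1.0021638)/(95/365) = 0.008305 → 0.83%.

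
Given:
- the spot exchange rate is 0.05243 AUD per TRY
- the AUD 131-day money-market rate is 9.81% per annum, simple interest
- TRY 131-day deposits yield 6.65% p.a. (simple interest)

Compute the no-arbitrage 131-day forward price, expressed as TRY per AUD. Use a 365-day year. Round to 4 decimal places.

T = 131/365 years.
AUD growth factor: 1 + 0.0981×131/365 = 1.03520849.
Growth of 1 TRY over T: 1 + 0.0665×131/365 = 1.02386712.
So F = 0.05243 × 1.03520849 / 1.02386712 = 0.053010767 (AUD/TRY).
Quoted the other way: 1/0.053010767 = 18.8641 TRY per AUD.

18.8641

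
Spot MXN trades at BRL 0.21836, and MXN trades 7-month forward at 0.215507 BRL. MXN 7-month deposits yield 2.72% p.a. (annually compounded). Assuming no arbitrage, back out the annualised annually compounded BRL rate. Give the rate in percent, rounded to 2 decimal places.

T = 7/12 years.
CIP gives F = S · g_BRL/g_MXN, so g_BRL/g_MXN = 0.215507/0.21836 = 0.9869344.
MXN growth factor: (1 + 0.0272)^(7/12) = 1.0157779.
Hence g_BRL = 1.0025062.
Annualise: 1.0025062^(12/7) − 1 = 0.004300 = 0.43%.

0.43%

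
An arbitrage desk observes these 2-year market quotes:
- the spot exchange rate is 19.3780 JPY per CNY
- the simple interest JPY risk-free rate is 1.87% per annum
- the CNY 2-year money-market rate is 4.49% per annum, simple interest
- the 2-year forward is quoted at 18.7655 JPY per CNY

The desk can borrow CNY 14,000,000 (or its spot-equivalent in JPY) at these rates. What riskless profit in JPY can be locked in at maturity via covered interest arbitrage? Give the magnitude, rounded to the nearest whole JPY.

T = 2 years.
Route A — deposit CNY, sell forward: 14,000,000 × 1.089800 × 18.7655 = JPY 286,308,986.60.
Route B — convert at spot, deposit JPY: 14,000,000 × 19.3780 × 1.037400 = JPY 281,438,320.80.
The quoted forward overvalues CNY, so borrow JPY, buy CNY at spot, deposit the CNY at 4.49%, and sell the proceeds forward at 18.7655.
Profit = 286,308,986.60 − 281,438,320.80 = JPY 4,870,666.

JPY 4,870,666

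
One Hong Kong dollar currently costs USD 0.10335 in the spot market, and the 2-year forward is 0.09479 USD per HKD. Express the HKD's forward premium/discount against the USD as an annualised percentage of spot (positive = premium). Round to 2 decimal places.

T = 2 years.
(F − S)/S = (0.09479 − 0.10335)/0.10335 = -0.0828254.
Annualise by dividing by T: -0.0828254 / 2 = -0.041413 → -4.14%.

-4.14%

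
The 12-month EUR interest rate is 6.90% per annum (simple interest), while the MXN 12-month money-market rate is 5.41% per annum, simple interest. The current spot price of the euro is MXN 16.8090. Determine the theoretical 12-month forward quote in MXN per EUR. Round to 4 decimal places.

16.5747

T = 1 year.
Growth of 1 MXN over T: 1 + 0.0541×1 = 1.054100.
Growth of 1 EUR over T: 1 + 0.0690×1 = 1.069000.
So F = 16.809 × 1.054100 / 1.069000 = 16.574712 (MXN/EUR).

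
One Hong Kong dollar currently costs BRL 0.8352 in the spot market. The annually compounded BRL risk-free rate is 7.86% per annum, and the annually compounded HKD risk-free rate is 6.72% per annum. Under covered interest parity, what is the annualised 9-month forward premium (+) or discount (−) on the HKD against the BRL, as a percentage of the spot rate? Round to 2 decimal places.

+1.07%

T = 9/12 years.
CIP forward (BRL per HKD) = 0.8352 × 1.058389/1.0499881 = 0.8418824.
(F − S)/S ÷ T = (0.8418824 − 0.8352)/0.8352/(9/12) = 0.010668 → 1.07%.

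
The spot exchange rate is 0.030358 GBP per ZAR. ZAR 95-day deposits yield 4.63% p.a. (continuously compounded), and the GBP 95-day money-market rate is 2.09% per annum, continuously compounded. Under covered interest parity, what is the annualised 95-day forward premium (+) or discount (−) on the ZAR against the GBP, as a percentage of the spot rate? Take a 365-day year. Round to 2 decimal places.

T = 95/365 years.
No-arbitrage forward: 0.030358 × 1.0054545 / 1.0121236 = 0.030157965 GBP/ZAR.
(F − S)/S ÷ T = (0.030157965 − 0.030358)/0.030358/(95/365) = -0.025316 → -2.53%.

-2.53%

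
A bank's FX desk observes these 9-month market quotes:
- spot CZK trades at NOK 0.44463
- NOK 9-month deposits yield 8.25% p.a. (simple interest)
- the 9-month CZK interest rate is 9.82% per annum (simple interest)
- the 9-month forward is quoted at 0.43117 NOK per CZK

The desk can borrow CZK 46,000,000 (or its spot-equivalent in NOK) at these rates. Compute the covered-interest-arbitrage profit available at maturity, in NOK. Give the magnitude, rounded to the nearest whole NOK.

NOK 423,927

T = 9/12 years.
Invest the CZK and cover forward: 46,000,000 × 1.073650 × 0.43117 = NOK 21,294,580.84.
Convert at spot and invest in NOK: 46,000,000 × 0.44463 × 1.061875 = NOK 21,718,508.14.
The quoted forward undervalues CZK, so borrow CZK, convert to NOK at spot, deposit the NOK at 8.25%, and buy CZK forward at 0.43117 to cover the loan.
Arbitrage profit = |21,294,580.84 − 21,718,508.14| = NOK 423,927.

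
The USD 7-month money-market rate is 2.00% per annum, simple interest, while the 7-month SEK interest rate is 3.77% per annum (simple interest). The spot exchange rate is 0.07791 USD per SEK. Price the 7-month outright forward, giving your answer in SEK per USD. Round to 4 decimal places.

12.9663

T = 7/12 years.
USD growth factor: 1 + 0.0200×7/12 = 1.01166667.
SEK accumulates by 1 + 0.0377×7/12 = 1.02199167.
Forward (USD per SEK) = 0.07791 × 1.01166667 / 1.02199167 = 0.077122889.
Quoted the other way: 1/0.077122889 = 12.9663 SEK per USD.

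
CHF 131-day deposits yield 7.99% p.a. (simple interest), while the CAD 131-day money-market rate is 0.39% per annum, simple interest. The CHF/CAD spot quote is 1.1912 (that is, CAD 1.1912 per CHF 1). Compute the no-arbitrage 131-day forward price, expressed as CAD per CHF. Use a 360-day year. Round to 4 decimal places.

1.1592

T = 131/360 years.
CAD growth factor: 1 + 0.0039×131/360 = 1.0014192.
Growth of 1 CHF over T: 1 + 0.0799×131/360 = 1.0290747.
So F = 1.1912 × 1.0014192 / 1.0290747 = 1.159188 (CAD/CHF).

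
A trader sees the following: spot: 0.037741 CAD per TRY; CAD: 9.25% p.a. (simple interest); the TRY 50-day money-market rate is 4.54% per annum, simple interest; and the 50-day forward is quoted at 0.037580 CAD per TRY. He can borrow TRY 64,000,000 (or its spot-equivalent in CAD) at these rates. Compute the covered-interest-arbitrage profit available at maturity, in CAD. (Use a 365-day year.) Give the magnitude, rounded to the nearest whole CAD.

T = 50/365 years.
Invest the TRY and cover forward: 64,000,000 × 1.006219178 × 0.037580 = CAD 2,420,077.87.
Convert at spot and invest in CAD: 64,000,000 × 0.037741 × 1.012671233 = CAD 2,446,030.40.
The quoted forward undervalues TRY, so borrow TRY, convert to CAD at spot, deposit the CAD at 9.25%, and buy TRY forward at 0.037580 to cover the loan.
Arbitrage profit = |2,420,077.87 − 2,446,030.40| = CAD 25,953.

CAD 25,953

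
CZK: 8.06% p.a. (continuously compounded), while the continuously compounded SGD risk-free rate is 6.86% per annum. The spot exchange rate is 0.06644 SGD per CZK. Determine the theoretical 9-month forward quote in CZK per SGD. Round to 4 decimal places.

15.1872

T = 9/12 years.
SGD accumulates by e^(0.0686×9/12) = 1.05279655.
CZK accumulates by e^(0.0806×9/12) = 1.06231448.
CIP: F = S · (grow SGD)/(grow CZK) = 0.06644 × 1.05279655/1.06231448 = 0.065844723 SGD per CZK.
Quoted the other way: 1/0.065844723 = 15.1872 CZK per SGD.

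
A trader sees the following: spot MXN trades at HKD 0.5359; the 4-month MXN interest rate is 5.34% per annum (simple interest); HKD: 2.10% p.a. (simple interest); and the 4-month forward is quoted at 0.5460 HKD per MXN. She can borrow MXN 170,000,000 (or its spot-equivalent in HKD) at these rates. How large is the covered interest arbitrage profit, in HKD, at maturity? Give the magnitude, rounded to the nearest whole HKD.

HKD 2,731,475

T = 4/12 years.
Route A — deposit MXN, sell forward: 170,000,000 × 1.017800 × 0.5460 = HKD 94,472,196.00.
Route B — convert at spot, deposit HKD: 170,000,000 × 0.5359 × 1.007000 = HKD 91,740,721.00.
The quoted forward overvalues MXN, so borrow HKD, buy MXN at spot, deposit the MXN at 5.34%, and sell the proceeds forward at 0.5460.
Arbitrage profit = |94,472,196.00 − 91,740,721.00| = HKD 2,731,475.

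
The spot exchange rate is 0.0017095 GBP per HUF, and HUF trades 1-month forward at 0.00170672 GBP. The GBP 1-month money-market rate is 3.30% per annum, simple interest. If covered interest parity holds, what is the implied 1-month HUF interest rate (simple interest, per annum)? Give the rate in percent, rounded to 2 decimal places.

5.26%

T = 1/12 years.
By CIP, F/S equals the GBP-to-HUF growth ratio: 0.00170672/0.0017095 = 0.9983738.
GBP growth factor: 1 + 0.0330×1/12 = 1.002750.
That pins the HUF growth at 1.0043833.
r = (1.0043833 − 1)/(1/12) = 0.052600 → 5.26%.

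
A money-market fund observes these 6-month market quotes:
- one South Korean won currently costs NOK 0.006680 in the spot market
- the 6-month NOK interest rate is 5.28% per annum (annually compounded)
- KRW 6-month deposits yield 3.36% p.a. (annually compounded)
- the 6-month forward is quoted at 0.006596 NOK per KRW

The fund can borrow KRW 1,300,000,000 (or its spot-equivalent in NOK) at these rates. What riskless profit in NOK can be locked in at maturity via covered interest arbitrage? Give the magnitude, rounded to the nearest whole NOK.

NOK 192,642

T = 6/12 years.
Invest the KRW and cover forward: 1,300,000,000 × 1.016661202 × 0.006596 = NOK 8,717,666.47.
Convert at spot and invest in NOK: 1,300,000,000 × 0.006680 × 1.026060427 = NOK 8,910,308.75.
The quoted forward undervalues KRW, so borrow KRW, convert to NOK at spot, deposit the NOK at 5.28%, and buy KRW forward at 0.006596 to cover the loan.
Profit = 8,910,308.75 − 8,717,666.47 = NOK 192,642.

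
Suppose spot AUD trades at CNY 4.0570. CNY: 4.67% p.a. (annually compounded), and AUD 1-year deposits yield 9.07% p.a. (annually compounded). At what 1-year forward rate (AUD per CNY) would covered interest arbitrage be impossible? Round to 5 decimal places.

0.25685

T = 1 year.
CNY growth factor: (1 + 0.0467)^1 = 1.046700.
AUD accumulates by (1 + 0.0907)^1 = 1.090700.
So F = 4.057 × 1.046700 / 1.090700 = 3.893336 (CNY/AUD).
Quoted the other way: 1/3.893336 = 0.25685 AUD per CNY.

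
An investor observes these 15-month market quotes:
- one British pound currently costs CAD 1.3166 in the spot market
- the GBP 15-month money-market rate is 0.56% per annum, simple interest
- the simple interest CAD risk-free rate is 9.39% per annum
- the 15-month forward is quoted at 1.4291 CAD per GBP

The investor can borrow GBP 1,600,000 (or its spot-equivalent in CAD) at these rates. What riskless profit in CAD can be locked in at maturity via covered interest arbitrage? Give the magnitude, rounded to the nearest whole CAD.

CAD 51,252

T = 15/12 years.
Keep in GBP, deliver into the forward: 1,600,000·1.007000·1.4291 = CAD 2,302,565.92.
Swap to CAD now, deposit: 1,600,000·1.3166·1.117375 = CAD 2,353,817.48.
The quoted forward undervalues GBP, so borrow GBP, convert to CAD at spot, deposit the CAD at 9.39%, and buy GBP forward at 1.4291 to cover the loan.
The gap between the two covered legs is CAD 51,252.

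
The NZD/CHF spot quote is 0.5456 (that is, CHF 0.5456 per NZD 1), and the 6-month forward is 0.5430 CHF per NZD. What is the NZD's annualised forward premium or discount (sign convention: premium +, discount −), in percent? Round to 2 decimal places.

T = 6/12 years.
NZD trades forward at -0.47654% vs spot over the period.
×(1/T) gives -0.95% p.a.

-0.95%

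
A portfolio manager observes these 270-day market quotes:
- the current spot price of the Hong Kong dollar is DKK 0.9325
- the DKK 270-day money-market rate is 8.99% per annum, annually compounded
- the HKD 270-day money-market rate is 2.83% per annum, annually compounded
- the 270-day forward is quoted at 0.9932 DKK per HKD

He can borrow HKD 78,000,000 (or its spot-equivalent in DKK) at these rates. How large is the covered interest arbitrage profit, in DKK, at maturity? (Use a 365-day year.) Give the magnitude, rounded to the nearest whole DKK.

DKK 1,568,042

T = 270/365 years.
Invest the HKD and cover forward: 78,000,000 × 1.0208580505 × 0.9932 = DKK 79,085,464.83.
Convert at spot and invest in DKK: 78,000,000 × 0.9325 × 1.0657513219 = DKK 77,517,422.40.
The quoted forward overvalues HKD, so borrow DKK, buy HKD at spot, deposit the HKD at 2.83%, and sell the proceeds forward at 0.9932.
Arbitrage profit = |79,085,464.83 − 77,517,422.40| = DKK 1,568,042.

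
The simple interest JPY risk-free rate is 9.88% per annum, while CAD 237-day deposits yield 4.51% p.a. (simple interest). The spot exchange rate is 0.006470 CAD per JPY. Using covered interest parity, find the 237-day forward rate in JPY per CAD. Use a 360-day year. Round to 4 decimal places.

159.8660

T = 237/360 years.
Growth of 1 CAD over T: 1 + 0.0451×237/360 = 1.029690833.
JPY growth factor: 1 + 0.0988×237/360 = 1.065043333.
Forward (CAD per JPY) = 0.00647 × 1.029690833 / 1.065043333 = 0.00625523815.
Quoted the other way: 1/0.00625523815 = 159.8660 JPY per CAD.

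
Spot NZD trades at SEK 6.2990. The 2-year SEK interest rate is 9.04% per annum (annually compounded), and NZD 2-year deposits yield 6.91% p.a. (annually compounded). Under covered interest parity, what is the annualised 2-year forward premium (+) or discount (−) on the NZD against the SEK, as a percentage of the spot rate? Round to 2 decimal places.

T = 2 years.
No-arbitrage forward: 6.299 × 1.1889722 / 1.1429748 = 6.5524943 SEK/NZD.
Annualised premium = (F − S)/S × (1/T) = (6.5524943 − 6.299)/6.299 ÷ 2 = 2.01%.

+2.01%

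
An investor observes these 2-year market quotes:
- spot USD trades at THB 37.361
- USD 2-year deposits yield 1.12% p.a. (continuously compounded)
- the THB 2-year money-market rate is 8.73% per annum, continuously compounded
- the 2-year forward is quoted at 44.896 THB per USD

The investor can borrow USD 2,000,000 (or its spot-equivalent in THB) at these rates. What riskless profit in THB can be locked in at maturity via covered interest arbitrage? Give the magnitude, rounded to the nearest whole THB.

T = 2 years.
Keep in USD, deliver into the forward: 2,000,000·1.0226527638·44.896 = THB 91,826,036.97.
Swap to THB now, deposit: 2,000,000·37.361·1.1907698134 = THB 88,976,702.00.
The quoted forward overvalues USD, so borrow THB, buy USD at spot, deposit the USD at 1.12%, and sell the proceeds forward at 44.896.
Arbitrage profit = |91,826,036.97 − 88,976,702.00| = THB 2,849,335.

THB 2,849,335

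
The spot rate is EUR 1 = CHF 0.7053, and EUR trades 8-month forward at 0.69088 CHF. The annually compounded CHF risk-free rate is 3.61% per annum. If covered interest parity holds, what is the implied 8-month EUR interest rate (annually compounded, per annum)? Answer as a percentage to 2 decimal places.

T = 8/12 years.
By CIP, F/S equals the CHF-to-EUR growth ratio: 0.69088/0.7053 = 0.9795548.
CHF growth factor: (1 + 0.0361)^(8/12) = 1.0239241.
That pins the EUR growth at 1.0452954.
r = 1.0452954^(12/8) − 1 = 0.068707 → 6.87%.

6.87%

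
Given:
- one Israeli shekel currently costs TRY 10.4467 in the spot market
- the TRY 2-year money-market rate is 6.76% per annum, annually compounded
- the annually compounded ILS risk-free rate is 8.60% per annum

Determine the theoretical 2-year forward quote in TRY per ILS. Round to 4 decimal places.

T = 2 years.
TRY accumulates by (1 + 0.0676)^2 = 1.13976976.
ILS accumulates by (1 + 0.0860)^2 = 1.179396.
Forward (TRY per ILS) = 10.4467 × 1.13976976 / 1.179396 = 10.095704.

10.0957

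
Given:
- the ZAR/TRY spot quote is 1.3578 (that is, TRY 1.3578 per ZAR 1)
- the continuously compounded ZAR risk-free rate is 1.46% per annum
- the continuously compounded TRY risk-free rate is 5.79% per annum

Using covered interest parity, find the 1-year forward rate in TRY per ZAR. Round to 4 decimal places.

T = 1 year.
Growth of 1 TRY over T: e^(0.0579×1) = 1.059609.
ZAR growth factor: e^(0.0146×1) = 1.0147071.
Forward (TRY per ZAR) = 1.3578 × 1.059609 / 1.0147071 = 1.417884.

1.4179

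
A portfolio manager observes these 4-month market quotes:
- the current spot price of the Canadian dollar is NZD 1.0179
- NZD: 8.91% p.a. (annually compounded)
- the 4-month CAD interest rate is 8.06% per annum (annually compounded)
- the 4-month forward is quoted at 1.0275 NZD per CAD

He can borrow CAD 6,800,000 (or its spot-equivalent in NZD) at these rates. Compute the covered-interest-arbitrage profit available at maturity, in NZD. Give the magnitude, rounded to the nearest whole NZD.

NZD 48,414

T = 4/12 years.
Invest the CAD and cover forward: 6,800,000 × 1.02617553 × 1.0275 = NZD 7,169,888.43.
Convert at spot and invest in NZD: 6,800,000 × 1.0179 × 1.028859138 = NZD 7,121,474.87.
The quoted forward overvalues CAD, so borrow NZD, buy CAD at spot, deposit the CAD at 8.06%, and sell the proceeds forward at 1.0275.
The gap between the two covered legs is NZD 48,414.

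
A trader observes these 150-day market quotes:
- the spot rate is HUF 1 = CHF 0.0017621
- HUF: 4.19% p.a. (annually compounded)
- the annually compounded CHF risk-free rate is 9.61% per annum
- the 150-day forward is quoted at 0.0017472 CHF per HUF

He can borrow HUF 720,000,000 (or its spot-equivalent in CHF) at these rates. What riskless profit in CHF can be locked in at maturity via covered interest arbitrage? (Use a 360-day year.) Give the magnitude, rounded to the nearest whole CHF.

CHF 38,474

T = 150/360 years.
Invest the HUF and cover forward: 720,000,000 × 1.017249572 × 0.0017472 = CHF 1,279,683.69.
Convert at spot and invest in CHF: 720,000,000 × 0.0017621 × 1.03897295 = CHF 1,318,157.45.
The quoted forward undervalues HUF, so borrow HUF, convert to CHF at spot, deposit the CHF at 9.61%, and buy HUF forward at 0.0017472 to cover the loan.
Arbitrage profit = |1,279,683.69 − 1,318,157.45| = CHF 38,474.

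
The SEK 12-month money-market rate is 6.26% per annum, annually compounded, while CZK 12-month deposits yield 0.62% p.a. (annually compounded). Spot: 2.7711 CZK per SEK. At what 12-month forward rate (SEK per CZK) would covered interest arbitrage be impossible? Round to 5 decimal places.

0.38110

T = 1 year.
CZK accumulates by (1 + 0.0062)^1 = 1.006200.
Growth of 1 SEK over T: (1 + 0.0626)^1 = 1.062600.
So F = 2.7711 × 1.006200 / 1.062600 = 2.624017 (CZK/SEK).
Quoted the other way: 1/2.624017 = 0.38110 SEK per CZK.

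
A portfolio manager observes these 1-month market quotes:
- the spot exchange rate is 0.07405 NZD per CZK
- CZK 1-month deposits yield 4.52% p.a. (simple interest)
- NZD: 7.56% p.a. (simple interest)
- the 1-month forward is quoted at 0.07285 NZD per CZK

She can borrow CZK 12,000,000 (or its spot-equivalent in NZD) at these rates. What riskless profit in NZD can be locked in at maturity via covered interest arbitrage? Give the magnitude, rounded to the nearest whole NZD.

T = 1/12 years.
Invest the CZK and cover forward: 12,000,000 × 1.00376667 × 0.07285 = NZD 877,492.82.
Convert at spot and invest in NZD: 12,000,000 × 0.07405 × 1.006300 = NZD 894,198.18.
The quoted forward undervalues CZK, so borrow CZK, convert to NZD at spot, deposit the NZD at 7.56%, and buy CZK forward at 0.07285 to cover the loan.
The gap between the two covered legs is NZD 16,705.

NZD 16,705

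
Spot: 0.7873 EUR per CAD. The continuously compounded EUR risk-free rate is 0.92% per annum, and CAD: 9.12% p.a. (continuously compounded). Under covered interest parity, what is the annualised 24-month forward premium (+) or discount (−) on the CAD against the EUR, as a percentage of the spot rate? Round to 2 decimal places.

-7.56%

T = 2 years.
F = S · g_EUR/g_CAD = 0.7873 × 1.0185703/1.2000941 = 0.6682146.
Annualised premium = (F − S)/S × (1/T) = (0.6682146 − 0.7873)/0.7873 ÷ 2 = -7.56%.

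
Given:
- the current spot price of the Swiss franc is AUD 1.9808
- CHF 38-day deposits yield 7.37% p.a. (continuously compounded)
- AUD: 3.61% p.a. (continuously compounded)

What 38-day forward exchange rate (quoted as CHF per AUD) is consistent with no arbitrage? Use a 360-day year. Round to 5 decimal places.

0.50685

T = 38/360 years.
Growth of 1 AUD over T: e^(0.0361×38/360) = 1.0038178.
CHF accumulates by e^(0.0737×38/360) = 1.0078098.
So F = 1.9808 × 1.0038178 / 1.0078098 = 1.972954 (AUD/CHF).
Invert for CHF per AUD: 1 / 1.972954 = 0.50685.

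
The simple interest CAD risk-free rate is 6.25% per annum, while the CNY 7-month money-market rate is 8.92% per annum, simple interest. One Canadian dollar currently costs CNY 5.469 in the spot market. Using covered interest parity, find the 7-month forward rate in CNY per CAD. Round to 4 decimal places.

5.5512

T = 7/12 years.
CNY accumulates by 1 + 0.0892×7/12 = 1.0520333.
CAD growth factor: 1 + 0.0625×7/12 = 1.0364583.
So F = 5.469 × 1.0520333 / 1.0364583 = 5.551183 (CNY/CAD).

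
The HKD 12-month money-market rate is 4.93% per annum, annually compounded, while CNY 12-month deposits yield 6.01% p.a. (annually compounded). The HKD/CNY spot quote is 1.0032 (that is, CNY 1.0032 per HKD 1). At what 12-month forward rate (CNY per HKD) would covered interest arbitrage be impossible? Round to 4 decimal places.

T = 1 year.
CNY accumulates by (1 + 0.0601)^1 = 1.060100.
HKD growth factor: (1 + 0.0493)^1 = 1.049300.
So F = 1.0032 × 1.060100 / 1.049300 = 1.013526 (CNY/HKD).

1.0135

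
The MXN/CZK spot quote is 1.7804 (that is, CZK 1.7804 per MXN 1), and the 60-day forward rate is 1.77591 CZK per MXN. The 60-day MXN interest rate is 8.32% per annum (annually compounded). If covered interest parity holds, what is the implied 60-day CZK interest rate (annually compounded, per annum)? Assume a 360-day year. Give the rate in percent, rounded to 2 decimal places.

T = 60/360 years.
By CIP, F/S equals the CZK-to-MXN growth ratio: 1.77591/1.7804 = 0.9974781.
MXN growth factor: (1 + 0.0832)^(60/360) = 1.013409.
Hence g_CZK = 1.0108533.
r = 1.0108533^(360/60) − 1 = 0.066912 → 6.69%.

6.69%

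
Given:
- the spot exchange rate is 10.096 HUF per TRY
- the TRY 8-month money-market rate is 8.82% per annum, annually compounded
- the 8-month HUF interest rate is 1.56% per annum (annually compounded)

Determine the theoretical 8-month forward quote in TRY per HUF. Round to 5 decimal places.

T = 8/12 years.
HUF accumulates by (1 + 0.0156)^(8/12) = 1.0103731.
Growth of 1 TRY over T: (1 + 0.0882)^(8/12) = 1.0579679.
CIP: F = S · (grow HUF)/(grow TRY) = 10.096 × 1.0103731/1.0579679 = 9.641811 HUF per TRY.
Invert for TRY per HUF: 1 / 9.641811 = 0.10371.

0.10371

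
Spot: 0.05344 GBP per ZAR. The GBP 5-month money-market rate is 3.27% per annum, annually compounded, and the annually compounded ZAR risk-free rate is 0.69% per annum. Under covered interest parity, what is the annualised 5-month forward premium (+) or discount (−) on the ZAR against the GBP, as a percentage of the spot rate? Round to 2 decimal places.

+2.54%

T = 5/12 years.
No-arbitrage forward: 0.05344 × 1.0134972 / 1.0028692 = 0.05400634 GBP/ZAR.
(F − S)/S ÷ T = (0.05400634 − 0.05344)/0.05344/(5/12) = 0.025434 → 2.54%.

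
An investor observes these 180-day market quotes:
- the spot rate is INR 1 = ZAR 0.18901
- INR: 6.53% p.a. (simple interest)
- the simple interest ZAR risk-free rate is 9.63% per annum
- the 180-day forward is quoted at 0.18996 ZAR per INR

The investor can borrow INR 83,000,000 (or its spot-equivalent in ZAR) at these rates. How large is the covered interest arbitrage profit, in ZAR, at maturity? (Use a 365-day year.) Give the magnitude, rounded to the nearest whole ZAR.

ZAR 158,441

T = 180/365 years.
Keep in INR, deliver into the forward: 83,000,000·1.0322027397·0.18996 = ZAR 16,274,410.29.
Swap to ZAR now, deposit: 83,000,000·0.18901·1.047490411 = ZAR 16,432,851.49.
The quoted forward undervalues INR, so borrow INR, convert to ZAR at spot, deposit the ZAR at 9.63%, and buy INR forward at 0.18996 to cover the loan.
Arbitrage profit = |16,274,410.29 − 16,432,851.49| = ZAR 158,441.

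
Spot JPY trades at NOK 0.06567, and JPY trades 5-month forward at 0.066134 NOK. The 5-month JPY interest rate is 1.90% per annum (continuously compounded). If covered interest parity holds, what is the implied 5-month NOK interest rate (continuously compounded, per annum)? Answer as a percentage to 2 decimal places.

T = 5/12 years.
By CIP, F/S equals the NOK-to-JPY growth ratio: 0.066134/0.06567 = 1.0070656.
JPY growth factor: e^(0.0190×5/12) = 1.0079481.
Hence g_NOK = 1.0150699.
Take logs: ln 1.0150699 / (5/12) = 0.035898, so 3.59%.

3.59%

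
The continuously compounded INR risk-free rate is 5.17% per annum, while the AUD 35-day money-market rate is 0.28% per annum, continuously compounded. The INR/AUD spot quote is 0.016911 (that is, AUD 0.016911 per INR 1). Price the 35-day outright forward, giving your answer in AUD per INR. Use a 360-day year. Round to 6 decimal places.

T = 35/360 years.
AUD growth factor: e^(0.0028×35/360) = 1.0002723.
Growth of 1 INR over T: e^(0.0517×35/360) = 1.005039.
CIP: F = S · (grow AUD)/(grow INR) = 0.016911 × 1.0002723/1.005039 = 0.01683079 AUD per INR.

0.016831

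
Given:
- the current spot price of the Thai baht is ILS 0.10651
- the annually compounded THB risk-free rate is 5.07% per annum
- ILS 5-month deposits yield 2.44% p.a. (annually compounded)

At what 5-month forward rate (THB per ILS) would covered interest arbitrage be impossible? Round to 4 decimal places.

9.4885

T = 5/12 years.
ILS growth factor: (1 + 0.0244)^(5/12) = 1.0100952.
THB accumulates by (1 + 0.0507)^(5/12) = 1.0208207.
So F = 0.10651 × 1.0100952 / 1.0208207 = 0.1053909 (ILS/THB).
Invert for THB per ILS: 1 / 0.1053909 = 9.4885.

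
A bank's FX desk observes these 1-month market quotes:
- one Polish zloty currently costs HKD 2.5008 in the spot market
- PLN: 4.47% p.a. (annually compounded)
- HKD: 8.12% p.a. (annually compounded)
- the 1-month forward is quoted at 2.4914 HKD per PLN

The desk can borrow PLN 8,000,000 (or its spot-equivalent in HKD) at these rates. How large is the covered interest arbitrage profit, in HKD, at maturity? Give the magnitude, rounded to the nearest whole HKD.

T = 1/12 years.
Invest the PLN and cover forward: 8,000,000 × 1.0036507949 × 2.4914 = HKD 20,003,964.72.
Convert at spot and invest in HKD: 8,000,000 × 2.5008 × 1.006527171 = HKD 20,136,985.19.
The quoted forward undervalues PLN, so borrow PLN, convert to HKD at spot, deposit the HKD at 8.12%, and buy PLN forward at 2.4914 to cover the loan.
Arbitrage profit = |20,003,964.72 − 20,136,985.19| = HKD 133,020.

HKD 133,020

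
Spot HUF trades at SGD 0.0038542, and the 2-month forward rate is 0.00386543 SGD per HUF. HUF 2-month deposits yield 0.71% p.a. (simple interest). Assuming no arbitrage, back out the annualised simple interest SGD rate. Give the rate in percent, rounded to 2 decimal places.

2.46%

T = 2/12 years.
F/S = 0.00386543/0.0038542 = 1.0029137 = (growth of SGD) / (growth of HUF).
The HUF side grows by 1 + 0.0071×2/12 = 1.0011833.
Hence g_SGD = 1.0041004.
r = (1.0041004 − 1)/(2/12) = 0.024602 → 2.46%.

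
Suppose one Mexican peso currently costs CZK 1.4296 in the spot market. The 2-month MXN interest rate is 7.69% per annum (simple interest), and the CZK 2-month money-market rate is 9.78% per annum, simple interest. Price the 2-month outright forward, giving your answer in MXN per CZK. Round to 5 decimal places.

0.69710

T = 2/12 years.
Growth of 1 CZK over T: 1 + 0.0978×2/12 = 1.016300.
Growth of 1 MXN over T: 1 + 0.0769×2/12 = 1.0128167.
So F = 1.4296 × 1.016300 / 1.0128167 = 1.434517 (CZK/MXN).
Quoted the other way: 1/1.434517 = 0.69710 MXN per CZK.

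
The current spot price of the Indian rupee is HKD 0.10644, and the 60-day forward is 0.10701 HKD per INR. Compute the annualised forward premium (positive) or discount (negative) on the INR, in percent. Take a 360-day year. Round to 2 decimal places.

+3.21%

T = 60/360 years.
INR trades forward at +0.53551% vs spot over the period.
Annualise by dividing by T: 0.0053551 / (60/360) = 0.032131 → 3.21%.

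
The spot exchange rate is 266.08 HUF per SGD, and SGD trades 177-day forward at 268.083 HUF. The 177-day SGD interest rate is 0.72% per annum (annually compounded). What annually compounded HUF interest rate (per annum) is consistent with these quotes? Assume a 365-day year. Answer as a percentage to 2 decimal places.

T = 177/365 years.
CIP gives F = S · g_HUF/g_SGD, so g_HUF/g_SGD = 268.083/266.08 = 1.0075278.
SGD growth factor: (1 + 0.0072)^(177/365) = 1.0034851.
That pins the HUF growth at 1.0110391.
r = 1.0110391^(365/177) − 1 = 0.022898 → 2.29%.

2.29%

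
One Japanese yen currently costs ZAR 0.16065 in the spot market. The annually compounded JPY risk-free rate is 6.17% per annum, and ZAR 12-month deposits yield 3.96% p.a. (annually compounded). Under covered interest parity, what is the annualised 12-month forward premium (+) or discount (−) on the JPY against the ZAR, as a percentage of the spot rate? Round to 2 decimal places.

-2.08%

T = 1 year.
CIP forward (ZAR per JPY) = 0.16065 × 1.039600/1.061700 = 0.15730596.
Annualised premium = (F − S)/S × (1/T) = (0.15730596 − 0.16065)/0.16065 ÷ 1 = -2.08%.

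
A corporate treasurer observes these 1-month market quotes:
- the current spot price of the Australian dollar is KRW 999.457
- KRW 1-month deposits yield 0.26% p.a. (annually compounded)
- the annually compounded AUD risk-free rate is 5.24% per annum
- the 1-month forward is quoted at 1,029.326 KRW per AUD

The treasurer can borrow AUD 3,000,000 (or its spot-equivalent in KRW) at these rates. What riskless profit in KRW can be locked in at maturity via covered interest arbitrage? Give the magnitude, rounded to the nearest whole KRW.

KRW 102,128,895

T = 1/12 years.
Invest the AUD and cover forward: 3,000,000 × 1.00426517593 × 1029.326 = KRW 3,101,148,769.44.
Convert at spot and invest in KRW: 3,000,000 × 999.457 × 1.0002164089 = KRW 2,999,019,874.17.
The quoted forward overvalues AUD, so borrow KRW, buy AUD at spot, deposit the AUD at 5.24%, and sell the proceeds forward at 1,029.326.
The gap between the two covered legs is KRW 102,128,895.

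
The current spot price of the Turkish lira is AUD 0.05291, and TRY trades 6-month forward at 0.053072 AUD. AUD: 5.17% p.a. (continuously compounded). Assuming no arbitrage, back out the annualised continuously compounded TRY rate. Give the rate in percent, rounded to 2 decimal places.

4.56%

T = 6/12 years.
F/S = 0.053072/0.05291 = 1.0030618 = (growth of AUD) / (growth of TRY).
The AUD side grows by e^(0.0517×6/12) = 1.026187.
That pins the TRY growth at 1.0230546.
Take logs: ln 1.0230546 / (6/12) = 0.045586, so 4.56%.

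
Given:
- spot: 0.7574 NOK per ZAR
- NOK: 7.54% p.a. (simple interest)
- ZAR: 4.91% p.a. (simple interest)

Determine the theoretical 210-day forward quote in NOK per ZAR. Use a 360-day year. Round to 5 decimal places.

0.76870

T = 210/360 years.
Growth of 1 NOK over T: 1 + 0.0754×210/360 = 1.0439833.
ZAR accumulates by 1 + 0.0491×210/360 = 1.0286417.
CIP: F = S · (grow NOK)/(grow ZAR) = 0.7574 × 1.0439833/1.0286417 = 0.7686962 NOK per ZAR.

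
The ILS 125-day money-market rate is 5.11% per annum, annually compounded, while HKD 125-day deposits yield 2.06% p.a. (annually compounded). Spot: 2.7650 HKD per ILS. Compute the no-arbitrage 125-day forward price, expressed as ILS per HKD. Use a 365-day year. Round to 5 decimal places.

0.36533

T = 125/365 years.
HKD growth factor: (1 + 0.0206)^(125/365) = 1.0070076.
ILS accumulates by (1 + 0.0511)^(125/365) = 1.017214.
CIP: F = S · (grow HKD)/(grow ILS) = 2.765 × 1.0070076/1.017214 = 2.737257 HKD per ILS.
Quoted the other way: 1/2.737257 = 0.36533 ILS per HKD.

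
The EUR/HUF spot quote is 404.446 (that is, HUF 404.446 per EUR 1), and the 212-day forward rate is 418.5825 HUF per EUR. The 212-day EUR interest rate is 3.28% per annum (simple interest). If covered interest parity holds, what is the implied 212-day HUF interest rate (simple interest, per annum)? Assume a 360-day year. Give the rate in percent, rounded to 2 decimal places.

9.33%

T = 212/360 years.
F/S = 418.5825/404.446 = 1.0349528 = (growth of HUF) / (growth of EUR).
EUR growth factor: 1 + 0.0328×212/360 = 1.0193156.
Hence g_HUF = 1.0549435.
(1.0549435 − 1)/T = 0.093300, i.e. 9.33%.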